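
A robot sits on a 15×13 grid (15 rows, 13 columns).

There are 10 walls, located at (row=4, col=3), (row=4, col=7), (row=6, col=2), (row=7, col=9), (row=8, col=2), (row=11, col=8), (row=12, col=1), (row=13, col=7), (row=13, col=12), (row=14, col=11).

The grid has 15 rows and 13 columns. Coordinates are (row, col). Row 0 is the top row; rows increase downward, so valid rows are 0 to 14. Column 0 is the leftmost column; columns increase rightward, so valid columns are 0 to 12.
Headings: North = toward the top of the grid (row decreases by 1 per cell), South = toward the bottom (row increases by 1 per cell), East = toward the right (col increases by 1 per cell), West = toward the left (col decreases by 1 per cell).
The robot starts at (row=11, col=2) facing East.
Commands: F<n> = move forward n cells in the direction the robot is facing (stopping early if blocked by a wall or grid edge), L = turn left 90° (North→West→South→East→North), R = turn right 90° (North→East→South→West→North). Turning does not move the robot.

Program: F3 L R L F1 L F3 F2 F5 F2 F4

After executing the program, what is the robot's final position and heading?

Answer: Final position: (row=10, col=0), facing West

Derivation:
Start: (row=11, col=2), facing East
  F3: move forward 3, now at (row=11, col=5)
  L: turn left, now facing North
  R: turn right, now facing East
  L: turn left, now facing North
  F1: move forward 1, now at (row=10, col=5)
  L: turn left, now facing West
  F3: move forward 3, now at (row=10, col=2)
  F2: move forward 2, now at (row=10, col=0)
  F5: move forward 0/5 (blocked), now at (row=10, col=0)
  F2: move forward 0/2 (blocked), now at (row=10, col=0)
  F4: move forward 0/4 (blocked), now at (row=10, col=0)
Final: (row=10, col=0), facing West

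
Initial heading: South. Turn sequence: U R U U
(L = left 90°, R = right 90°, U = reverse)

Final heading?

Start: South
  U (U-turn (180°)) -> North
  R (right (90° clockwise)) -> East
  U (U-turn (180°)) -> West
  U (U-turn (180°)) -> East
Final: East

Answer: Final heading: East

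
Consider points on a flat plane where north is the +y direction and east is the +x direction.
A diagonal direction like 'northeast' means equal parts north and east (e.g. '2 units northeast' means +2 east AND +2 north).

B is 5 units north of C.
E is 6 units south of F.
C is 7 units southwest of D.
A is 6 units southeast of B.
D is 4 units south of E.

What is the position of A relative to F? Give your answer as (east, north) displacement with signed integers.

Place F at the origin (east=0, north=0).
  E is 6 units south of F: delta (east=+0, north=-6); E at (east=0, north=-6).
  D is 4 units south of E: delta (east=+0, north=-4); D at (east=0, north=-10).
  C is 7 units southwest of D: delta (east=-7, north=-7); C at (east=-7, north=-17).
  B is 5 units north of C: delta (east=+0, north=+5); B at (east=-7, north=-12).
  A is 6 units southeast of B: delta (east=+6, north=-6); A at (east=-1, north=-18).
Therefore A relative to F: (east=-1, north=-18).

Answer: A is at (east=-1, north=-18) relative to F.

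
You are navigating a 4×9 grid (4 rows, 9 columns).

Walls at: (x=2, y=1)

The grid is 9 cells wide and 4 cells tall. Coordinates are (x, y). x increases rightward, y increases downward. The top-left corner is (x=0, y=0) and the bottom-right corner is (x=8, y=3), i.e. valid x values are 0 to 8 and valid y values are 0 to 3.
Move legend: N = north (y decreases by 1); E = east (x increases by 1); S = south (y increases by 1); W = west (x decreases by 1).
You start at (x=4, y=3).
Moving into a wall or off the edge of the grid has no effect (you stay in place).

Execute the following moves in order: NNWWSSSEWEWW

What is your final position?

Answer: Final position: (x=2, y=3)

Derivation:
Start: (x=4, y=3)
  N (north): (x=4, y=3) -> (x=4, y=2)
  N (north): (x=4, y=2) -> (x=4, y=1)
  W (west): (x=4, y=1) -> (x=3, y=1)
  W (west): blocked, stay at (x=3, y=1)
  S (south): (x=3, y=1) -> (x=3, y=2)
  S (south): (x=3, y=2) -> (x=3, y=3)
  S (south): blocked, stay at (x=3, y=3)
  E (east): (x=3, y=3) -> (x=4, y=3)
  W (west): (x=4, y=3) -> (x=3, y=3)
  E (east): (x=3, y=3) -> (x=4, y=3)
  W (west): (x=4, y=3) -> (x=3, y=3)
  W (west): (x=3, y=3) -> (x=2, y=3)
Final: (x=2, y=3)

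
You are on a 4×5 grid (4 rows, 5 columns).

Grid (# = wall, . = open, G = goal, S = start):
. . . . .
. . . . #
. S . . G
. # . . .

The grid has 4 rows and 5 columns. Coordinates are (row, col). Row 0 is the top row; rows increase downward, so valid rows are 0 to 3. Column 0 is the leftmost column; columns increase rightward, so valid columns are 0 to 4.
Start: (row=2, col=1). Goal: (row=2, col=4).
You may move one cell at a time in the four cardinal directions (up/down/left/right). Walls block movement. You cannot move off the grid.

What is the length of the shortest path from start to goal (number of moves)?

Answer: Shortest path length: 3

Derivation:
BFS from (row=2, col=1) until reaching (row=2, col=4):
  Distance 0: (row=2, col=1)
  Distance 1: (row=1, col=1), (row=2, col=0), (row=2, col=2)
  Distance 2: (row=0, col=1), (row=1, col=0), (row=1, col=2), (row=2, col=3), (row=3, col=0), (row=3, col=2)
  Distance 3: (row=0, col=0), (row=0, col=2), (row=1, col=3), (row=2, col=4), (row=3, col=3)  <- goal reached here
One shortest path (3 moves): (row=2, col=1) -> (row=2, col=2) -> (row=2, col=3) -> (row=2, col=4)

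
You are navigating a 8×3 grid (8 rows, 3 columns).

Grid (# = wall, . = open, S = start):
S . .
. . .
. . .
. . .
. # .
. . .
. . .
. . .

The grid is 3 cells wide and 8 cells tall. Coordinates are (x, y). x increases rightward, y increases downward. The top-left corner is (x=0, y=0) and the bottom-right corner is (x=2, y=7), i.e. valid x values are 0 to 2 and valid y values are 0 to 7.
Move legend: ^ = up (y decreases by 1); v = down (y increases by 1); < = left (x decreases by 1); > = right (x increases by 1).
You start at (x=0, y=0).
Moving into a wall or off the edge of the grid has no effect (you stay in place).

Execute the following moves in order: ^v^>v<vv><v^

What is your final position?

Answer: Final position: (x=0, y=3)

Derivation:
Start: (x=0, y=0)
  ^ (up): blocked, stay at (x=0, y=0)
  v (down): (x=0, y=0) -> (x=0, y=1)
  ^ (up): (x=0, y=1) -> (x=0, y=0)
  > (right): (x=0, y=0) -> (x=1, y=0)
  v (down): (x=1, y=0) -> (x=1, y=1)
  < (left): (x=1, y=1) -> (x=0, y=1)
  v (down): (x=0, y=1) -> (x=0, y=2)
  v (down): (x=0, y=2) -> (x=0, y=3)
  > (right): (x=0, y=3) -> (x=1, y=3)
  < (left): (x=1, y=3) -> (x=0, y=3)
  v (down): (x=0, y=3) -> (x=0, y=4)
  ^ (up): (x=0, y=4) -> (x=0, y=3)
Final: (x=0, y=3)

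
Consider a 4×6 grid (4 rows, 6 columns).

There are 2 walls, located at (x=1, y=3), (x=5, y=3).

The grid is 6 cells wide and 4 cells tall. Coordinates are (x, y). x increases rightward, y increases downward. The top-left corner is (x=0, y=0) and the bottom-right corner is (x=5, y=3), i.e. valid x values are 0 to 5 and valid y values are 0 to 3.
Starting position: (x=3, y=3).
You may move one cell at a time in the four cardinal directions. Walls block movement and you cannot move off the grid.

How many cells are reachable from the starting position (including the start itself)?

Answer: Reachable cells: 22

Derivation:
BFS flood-fill from (x=3, y=3):
  Distance 0: (x=3, y=3)
  Distance 1: (x=3, y=2), (x=2, y=3), (x=4, y=3)
  Distance 2: (x=3, y=1), (x=2, y=2), (x=4, y=2)
  Distance 3: (x=3, y=0), (x=2, y=1), (x=4, y=1), (x=1, y=2), (x=5, y=2)
  Distance 4: (x=2, y=0), (x=4, y=0), (x=1, y=1), (x=5, y=1), (x=0, y=2)
  Distance 5: (x=1, y=0), (x=5, y=0), (x=0, y=1), (x=0, y=3)
  Distance 6: (x=0, y=0)
Total reachable: 22 (grid has 22 open cells total)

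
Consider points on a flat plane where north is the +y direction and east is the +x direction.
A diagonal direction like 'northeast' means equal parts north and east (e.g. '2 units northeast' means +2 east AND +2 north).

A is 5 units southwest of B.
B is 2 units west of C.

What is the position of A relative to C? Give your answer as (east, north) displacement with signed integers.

Answer: A is at (east=-7, north=-5) relative to C.

Derivation:
Place C at the origin (east=0, north=0).
  B is 2 units west of C: delta (east=-2, north=+0); B at (east=-2, north=0).
  A is 5 units southwest of B: delta (east=-5, north=-5); A at (east=-7, north=-5).
Therefore A relative to C: (east=-7, north=-5).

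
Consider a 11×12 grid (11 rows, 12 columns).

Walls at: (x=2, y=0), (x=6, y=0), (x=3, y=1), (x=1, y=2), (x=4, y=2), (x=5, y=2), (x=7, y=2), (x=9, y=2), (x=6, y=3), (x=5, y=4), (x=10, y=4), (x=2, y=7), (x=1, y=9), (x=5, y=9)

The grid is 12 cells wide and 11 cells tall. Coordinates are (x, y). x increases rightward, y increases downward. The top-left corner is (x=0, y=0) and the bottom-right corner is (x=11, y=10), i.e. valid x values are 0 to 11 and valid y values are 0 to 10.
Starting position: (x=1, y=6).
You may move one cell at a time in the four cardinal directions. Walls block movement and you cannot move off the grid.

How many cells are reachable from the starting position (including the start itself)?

BFS flood-fill from (x=1, y=6):
  Distance 0: (x=1, y=6)
  Distance 1: (x=1, y=5), (x=0, y=6), (x=2, y=6), (x=1, y=7)
  Distance 2: (x=1, y=4), (x=0, y=5), (x=2, y=5), (x=3, y=6), (x=0, y=7), (x=1, y=8)
  Distance 3: (x=1, y=3), (x=0, y=4), (x=2, y=4), (x=3, y=5), (x=4, y=6), (x=3, y=7), (x=0, y=8), (x=2, y=8)
  Distance 4: (x=0, y=3), (x=2, y=3), (x=3, y=4), (x=4, y=5), (x=5, y=6), (x=4, y=7), (x=3, y=8), (x=0, y=9), (x=2, y=9)
  Distance 5: (x=0, y=2), (x=2, y=2), (x=3, y=3), (x=4, y=4), (x=5, y=5), (x=6, y=6), (x=5, y=7), (x=4, y=8), (x=3, y=9), (x=0, y=10), (x=2, y=10)
  Distance 6: (x=0, y=1), (x=2, y=1), (x=3, y=2), (x=4, y=3), (x=6, y=5), (x=7, y=6), (x=6, y=7), (x=5, y=8), (x=4, y=9), (x=1, y=10), (x=3, y=10)
  Distance 7: (x=0, y=0), (x=1, y=1), (x=5, y=3), (x=6, y=4), (x=7, y=5), (x=8, y=6), (x=7, y=7), (x=6, y=8), (x=4, y=10)
  Distance 8: (x=1, y=0), (x=7, y=4), (x=8, y=5), (x=9, y=6), (x=8, y=7), (x=7, y=8), (x=6, y=9), (x=5, y=10)
  Distance 9: (x=7, y=3), (x=8, y=4), (x=9, y=5), (x=10, y=6), (x=9, y=7), (x=8, y=8), (x=7, y=9), (x=6, y=10)
  Distance 10: (x=8, y=3), (x=9, y=4), (x=10, y=5), (x=11, y=6), (x=10, y=7), (x=9, y=8), (x=8, y=9), (x=7, y=10)
  Distance 11: (x=8, y=2), (x=9, y=3), (x=11, y=5), (x=11, y=7), (x=10, y=8), (x=9, y=9), (x=8, y=10)
  Distance 12: (x=8, y=1), (x=10, y=3), (x=11, y=4), (x=11, y=8), (x=10, y=9), (x=9, y=10)
  Distance 13: (x=8, y=0), (x=7, y=1), (x=9, y=1), (x=10, y=2), (x=11, y=3), (x=11, y=9), (x=10, y=10)
  Distance 14: (x=7, y=0), (x=9, y=0), (x=6, y=1), (x=10, y=1), (x=11, y=2), (x=11, y=10)
  Distance 15: (x=10, y=0), (x=5, y=1), (x=11, y=1), (x=6, y=2)
  Distance 16: (x=5, y=0), (x=11, y=0), (x=4, y=1)
  Distance 17: (x=4, y=0)
  Distance 18: (x=3, y=0)
Total reachable: 118 (grid has 118 open cells total)

Answer: Reachable cells: 118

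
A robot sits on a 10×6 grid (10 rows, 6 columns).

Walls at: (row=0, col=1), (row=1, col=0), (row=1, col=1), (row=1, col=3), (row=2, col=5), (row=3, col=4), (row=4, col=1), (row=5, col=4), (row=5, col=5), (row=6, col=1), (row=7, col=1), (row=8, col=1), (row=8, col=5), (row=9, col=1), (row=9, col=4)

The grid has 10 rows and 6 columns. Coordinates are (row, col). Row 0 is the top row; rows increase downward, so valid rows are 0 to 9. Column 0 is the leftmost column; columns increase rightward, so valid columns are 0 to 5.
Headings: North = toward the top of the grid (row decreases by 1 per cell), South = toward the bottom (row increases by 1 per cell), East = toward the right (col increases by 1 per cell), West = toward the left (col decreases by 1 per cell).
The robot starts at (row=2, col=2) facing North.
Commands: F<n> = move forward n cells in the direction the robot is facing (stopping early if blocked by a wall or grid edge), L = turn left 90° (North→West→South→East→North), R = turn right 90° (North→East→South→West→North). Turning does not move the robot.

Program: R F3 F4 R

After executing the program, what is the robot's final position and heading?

Answer: Final position: (row=2, col=4), facing South

Derivation:
Start: (row=2, col=2), facing North
  R: turn right, now facing East
  F3: move forward 2/3 (blocked), now at (row=2, col=4)
  F4: move forward 0/4 (blocked), now at (row=2, col=4)
  R: turn right, now facing South
Final: (row=2, col=4), facing South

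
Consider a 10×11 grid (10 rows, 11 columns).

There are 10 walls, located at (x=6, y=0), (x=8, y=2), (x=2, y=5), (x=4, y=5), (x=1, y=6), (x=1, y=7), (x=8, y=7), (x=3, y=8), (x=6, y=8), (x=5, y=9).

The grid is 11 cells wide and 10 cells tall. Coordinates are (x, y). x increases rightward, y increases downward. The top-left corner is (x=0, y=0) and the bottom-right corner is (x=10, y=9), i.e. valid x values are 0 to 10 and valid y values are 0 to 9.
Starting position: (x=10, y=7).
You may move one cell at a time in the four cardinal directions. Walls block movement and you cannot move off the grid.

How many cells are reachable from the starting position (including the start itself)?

Answer: Reachable cells: 100

Derivation:
BFS flood-fill from (x=10, y=7):
  Distance 0: (x=10, y=7)
  Distance 1: (x=10, y=6), (x=9, y=7), (x=10, y=8)
  Distance 2: (x=10, y=5), (x=9, y=6), (x=9, y=8), (x=10, y=9)
  Distance 3: (x=10, y=4), (x=9, y=5), (x=8, y=6), (x=8, y=8), (x=9, y=9)
  Distance 4: (x=10, y=3), (x=9, y=4), (x=8, y=5), (x=7, y=6), (x=7, y=8), (x=8, y=9)
  Distance 5: (x=10, y=2), (x=9, y=3), (x=8, y=4), (x=7, y=5), (x=6, y=6), (x=7, y=7), (x=7, y=9)
  Distance 6: (x=10, y=1), (x=9, y=2), (x=8, y=3), (x=7, y=4), (x=6, y=5), (x=5, y=6), (x=6, y=7), (x=6, y=9)
  Distance 7: (x=10, y=0), (x=9, y=1), (x=7, y=3), (x=6, y=4), (x=5, y=5), (x=4, y=6), (x=5, y=7)
  Distance 8: (x=9, y=0), (x=8, y=1), (x=7, y=2), (x=6, y=3), (x=5, y=4), (x=3, y=6), (x=4, y=7), (x=5, y=8)
  Distance 9: (x=8, y=0), (x=7, y=1), (x=6, y=2), (x=5, y=3), (x=4, y=4), (x=3, y=5), (x=2, y=6), (x=3, y=7), (x=4, y=8)
  Distance 10: (x=7, y=0), (x=6, y=1), (x=5, y=2), (x=4, y=3), (x=3, y=4), (x=2, y=7), (x=4, y=9)
  Distance 11: (x=5, y=1), (x=4, y=2), (x=3, y=3), (x=2, y=4), (x=2, y=8), (x=3, y=9)
  Distance 12: (x=5, y=0), (x=4, y=1), (x=3, y=2), (x=2, y=3), (x=1, y=4), (x=1, y=8), (x=2, y=9)
  Distance 13: (x=4, y=0), (x=3, y=1), (x=2, y=2), (x=1, y=3), (x=0, y=4), (x=1, y=5), (x=0, y=8), (x=1, y=9)
  Distance 14: (x=3, y=0), (x=2, y=1), (x=1, y=2), (x=0, y=3), (x=0, y=5), (x=0, y=7), (x=0, y=9)
  Distance 15: (x=2, y=0), (x=1, y=1), (x=0, y=2), (x=0, y=6)
  Distance 16: (x=1, y=0), (x=0, y=1)
  Distance 17: (x=0, y=0)
Total reachable: 100 (grid has 100 open cells total)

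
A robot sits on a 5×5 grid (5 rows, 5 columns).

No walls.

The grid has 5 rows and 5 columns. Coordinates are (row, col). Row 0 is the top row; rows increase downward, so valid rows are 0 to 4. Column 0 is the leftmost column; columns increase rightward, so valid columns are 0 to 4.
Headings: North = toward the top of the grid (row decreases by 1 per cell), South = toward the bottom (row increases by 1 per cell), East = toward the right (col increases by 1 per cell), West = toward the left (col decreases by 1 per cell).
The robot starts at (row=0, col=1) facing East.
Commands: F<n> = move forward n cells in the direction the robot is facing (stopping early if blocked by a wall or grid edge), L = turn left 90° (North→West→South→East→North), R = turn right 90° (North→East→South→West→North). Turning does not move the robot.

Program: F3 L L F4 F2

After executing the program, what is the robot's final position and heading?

Start: (row=0, col=1), facing East
  F3: move forward 3, now at (row=0, col=4)
  L: turn left, now facing North
  L: turn left, now facing West
  F4: move forward 4, now at (row=0, col=0)
  F2: move forward 0/2 (blocked), now at (row=0, col=0)
Final: (row=0, col=0), facing West

Answer: Final position: (row=0, col=0), facing West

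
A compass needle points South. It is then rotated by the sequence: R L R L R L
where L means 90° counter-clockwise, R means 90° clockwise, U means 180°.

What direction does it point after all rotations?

Answer: Final heading: South

Derivation:
Start: South
  R (right (90° clockwise)) -> West
  L (left (90° counter-clockwise)) -> South
  R (right (90° clockwise)) -> West
  L (left (90° counter-clockwise)) -> South
  R (right (90° clockwise)) -> West
  L (left (90° counter-clockwise)) -> South
Final: South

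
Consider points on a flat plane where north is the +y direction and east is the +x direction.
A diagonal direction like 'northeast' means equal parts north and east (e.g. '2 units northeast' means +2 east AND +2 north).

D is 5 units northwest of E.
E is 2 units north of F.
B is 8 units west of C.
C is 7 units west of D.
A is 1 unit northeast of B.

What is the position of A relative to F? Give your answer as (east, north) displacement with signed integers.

Place F at the origin (east=0, north=0).
  E is 2 units north of F: delta (east=+0, north=+2); E at (east=0, north=2).
  D is 5 units northwest of E: delta (east=-5, north=+5); D at (east=-5, north=7).
  C is 7 units west of D: delta (east=-7, north=+0); C at (east=-12, north=7).
  B is 8 units west of C: delta (east=-8, north=+0); B at (east=-20, north=7).
  A is 1 unit northeast of B: delta (east=+1, north=+1); A at (east=-19, north=8).
Therefore A relative to F: (east=-19, north=8).

Answer: A is at (east=-19, north=8) relative to F.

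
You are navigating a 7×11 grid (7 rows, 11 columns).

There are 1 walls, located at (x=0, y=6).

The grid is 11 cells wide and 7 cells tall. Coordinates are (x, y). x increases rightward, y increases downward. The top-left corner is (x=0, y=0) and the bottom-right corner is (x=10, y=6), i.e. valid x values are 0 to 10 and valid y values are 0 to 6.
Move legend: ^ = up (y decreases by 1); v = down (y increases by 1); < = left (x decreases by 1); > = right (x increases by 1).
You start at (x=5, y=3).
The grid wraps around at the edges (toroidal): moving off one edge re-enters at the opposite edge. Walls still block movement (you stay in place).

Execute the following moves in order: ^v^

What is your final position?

Start: (x=5, y=3)
  ^ (up): (x=5, y=3) -> (x=5, y=2)
  v (down): (x=5, y=2) -> (x=5, y=3)
  ^ (up): (x=5, y=3) -> (x=5, y=2)
Final: (x=5, y=2)

Answer: Final position: (x=5, y=2)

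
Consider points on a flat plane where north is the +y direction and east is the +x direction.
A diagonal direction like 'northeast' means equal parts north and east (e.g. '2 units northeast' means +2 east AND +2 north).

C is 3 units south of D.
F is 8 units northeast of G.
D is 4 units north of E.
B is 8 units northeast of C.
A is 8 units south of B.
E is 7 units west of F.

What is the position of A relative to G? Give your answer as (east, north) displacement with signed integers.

Place G at the origin (east=0, north=0).
  F is 8 units northeast of G: delta (east=+8, north=+8); F at (east=8, north=8).
  E is 7 units west of F: delta (east=-7, north=+0); E at (east=1, north=8).
  D is 4 units north of E: delta (east=+0, north=+4); D at (east=1, north=12).
  C is 3 units south of D: delta (east=+0, north=-3); C at (east=1, north=9).
  B is 8 units northeast of C: delta (east=+8, north=+8); B at (east=9, north=17).
  A is 8 units south of B: delta (east=+0, north=-8); A at (east=9, north=9).
Therefore A relative to G: (east=9, north=9).

Answer: A is at (east=9, north=9) relative to G.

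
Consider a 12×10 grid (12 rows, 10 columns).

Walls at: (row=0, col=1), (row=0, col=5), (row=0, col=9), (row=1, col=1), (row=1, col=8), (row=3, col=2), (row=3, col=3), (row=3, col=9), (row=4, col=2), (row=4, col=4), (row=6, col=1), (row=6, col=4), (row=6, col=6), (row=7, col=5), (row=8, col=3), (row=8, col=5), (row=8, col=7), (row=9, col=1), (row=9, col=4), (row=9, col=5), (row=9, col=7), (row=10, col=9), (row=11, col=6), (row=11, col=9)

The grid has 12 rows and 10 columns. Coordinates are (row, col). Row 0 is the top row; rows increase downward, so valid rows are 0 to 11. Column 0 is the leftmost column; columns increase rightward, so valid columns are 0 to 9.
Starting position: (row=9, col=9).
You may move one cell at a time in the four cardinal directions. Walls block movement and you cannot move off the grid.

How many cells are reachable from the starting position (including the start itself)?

Answer: Reachable cells: 96

Derivation:
BFS flood-fill from (row=9, col=9):
  Distance 0: (row=9, col=9)
  Distance 1: (row=8, col=9), (row=9, col=8)
  Distance 2: (row=7, col=9), (row=8, col=8), (row=10, col=8)
  Distance 3: (row=6, col=9), (row=7, col=8), (row=10, col=7), (row=11, col=8)
  Distance 4: (row=5, col=9), (row=6, col=8), (row=7, col=7), (row=10, col=6), (row=11, col=7)
  Distance 5: (row=4, col=9), (row=5, col=8), (row=6, col=7), (row=7, col=6), (row=9, col=6), (row=10, col=5)
  Distance 6: (row=4, col=8), (row=5, col=7), (row=8, col=6), (row=10, col=4), (row=11, col=5)
  Distance 7: (row=3, col=8), (row=4, col=7), (row=5, col=6), (row=10, col=3), (row=11, col=4)
  Distance 8: (row=2, col=8), (row=3, col=7), (row=4, col=6), (row=5, col=5), (row=9, col=3), (row=10, col=2), (row=11, col=3)
  Distance 9: (row=2, col=7), (row=2, col=9), (row=3, col=6), (row=4, col=5), (row=5, col=4), (row=6, col=5), (row=9, col=2), (row=10, col=1), (row=11, col=2)
  Distance 10: (row=1, col=7), (row=1, col=9), (row=2, col=6), (row=3, col=5), (row=5, col=3), (row=8, col=2), (row=10, col=0), (row=11, col=1)
  Distance 11: (row=0, col=7), (row=1, col=6), (row=2, col=5), (row=3, col=4), (row=4, col=3), (row=5, col=2), (row=6, col=3), (row=7, col=2), (row=8, col=1), (row=9, col=0), (row=11, col=0)
  Distance 12: (row=0, col=6), (row=0, col=8), (row=1, col=5), (row=2, col=4), (row=5, col=1), (row=6, col=2), (row=7, col=1), (row=7, col=3), (row=8, col=0)
  Distance 13: (row=1, col=4), (row=2, col=3), (row=4, col=1), (row=5, col=0), (row=7, col=0), (row=7, col=4)
  Distance 14: (row=0, col=4), (row=1, col=3), (row=2, col=2), (row=3, col=1), (row=4, col=0), (row=6, col=0), (row=8, col=4)
  Distance 15: (row=0, col=3), (row=1, col=2), (row=2, col=1), (row=3, col=0)
  Distance 16: (row=0, col=2), (row=2, col=0)
  Distance 17: (row=1, col=0)
  Distance 18: (row=0, col=0)
Total reachable: 96 (grid has 96 open cells total)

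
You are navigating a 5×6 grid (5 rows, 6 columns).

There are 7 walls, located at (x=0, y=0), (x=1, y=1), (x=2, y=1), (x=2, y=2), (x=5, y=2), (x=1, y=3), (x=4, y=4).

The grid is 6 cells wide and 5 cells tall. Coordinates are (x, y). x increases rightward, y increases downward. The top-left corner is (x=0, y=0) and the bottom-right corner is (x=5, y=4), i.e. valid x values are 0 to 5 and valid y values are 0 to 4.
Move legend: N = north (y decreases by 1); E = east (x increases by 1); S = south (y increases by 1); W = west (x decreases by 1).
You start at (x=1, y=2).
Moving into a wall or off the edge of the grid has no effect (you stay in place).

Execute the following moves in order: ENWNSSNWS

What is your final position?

Start: (x=1, y=2)
  E (east): blocked, stay at (x=1, y=2)
  N (north): blocked, stay at (x=1, y=2)
  W (west): (x=1, y=2) -> (x=0, y=2)
  N (north): (x=0, y=2) -> (x=0, y=1)
  S (south): (x=0, y=1) -> (x=0, y=2)
  S (south): (x=0, y=2) -> (x=0, y=3)
  N (north): (x=0, y=3) -> (x=0, y=2)
  W (west): blocked, stay at (x=0, y=2)
  S (south): (x=0, y=2) -> (x=0, y=3)
Final: (x=0, y=3)

Answer: Final position: (x=0, y=3)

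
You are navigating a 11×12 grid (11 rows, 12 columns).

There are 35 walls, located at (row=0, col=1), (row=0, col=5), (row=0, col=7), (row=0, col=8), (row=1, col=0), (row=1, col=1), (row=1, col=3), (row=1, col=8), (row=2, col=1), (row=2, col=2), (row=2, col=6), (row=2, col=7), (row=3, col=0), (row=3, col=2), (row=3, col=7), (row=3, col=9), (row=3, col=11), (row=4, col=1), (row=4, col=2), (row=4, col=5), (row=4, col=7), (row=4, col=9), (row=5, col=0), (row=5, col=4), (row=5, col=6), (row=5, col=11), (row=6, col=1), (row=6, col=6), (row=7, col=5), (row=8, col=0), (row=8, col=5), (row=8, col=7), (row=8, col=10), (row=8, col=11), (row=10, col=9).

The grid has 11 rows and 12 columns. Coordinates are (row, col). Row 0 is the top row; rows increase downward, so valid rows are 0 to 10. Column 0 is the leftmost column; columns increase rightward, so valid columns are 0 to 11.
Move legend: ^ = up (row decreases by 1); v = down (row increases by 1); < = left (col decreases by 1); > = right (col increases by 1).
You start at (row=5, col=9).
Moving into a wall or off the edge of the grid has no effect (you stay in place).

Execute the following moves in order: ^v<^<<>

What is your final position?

Answer: Final position: (row=5, col=8)

Derivation:
Start: (row=5, col=9)
  ^ (up): blocked, stay at (row=5, col=9)
  v (down): (row=5, col=9) -> (row=6, col=9)
  < (left): (row=6, col=9) -> (row=6, col=8)
  ^ (up): (row=6, col=8) -> (row=5, col=8)
  < (left): (row=5, col=8) -> (row=5, col=7)
  < (left): blocked, stay at (row=5, col=7)
  > (right): (row=5, col=7) -> (row=5, col=8)
Final: (row=5, col=8)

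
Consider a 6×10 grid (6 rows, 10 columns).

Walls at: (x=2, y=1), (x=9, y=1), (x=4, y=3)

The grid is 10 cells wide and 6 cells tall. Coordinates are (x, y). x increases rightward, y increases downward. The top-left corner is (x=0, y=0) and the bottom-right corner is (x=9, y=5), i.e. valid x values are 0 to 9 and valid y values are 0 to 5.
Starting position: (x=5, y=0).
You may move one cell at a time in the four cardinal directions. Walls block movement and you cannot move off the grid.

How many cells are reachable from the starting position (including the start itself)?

Answer: Reachable cells: 57

Derivation:
BFS flood-fill from (x=5, y=0):
  Distance 0: (x=5, y=0)
  Distance 1: (x=4, y=0), (x=6, y=0), (x=5, y=1)
  Distance 2: (x=3, y=0), (x=7, y=0), (x=4, y=1), (x=6, y=1), (x=5, y=2)
  Distance 3: (x=2, y=0), (x=8, y=0), (x=3, y=1), (x=7, y=1), (x=4, y=2), (x=6, y=2), (x=5, y=3)
  Distance 4: (x=1, y=0), (x=9, y=0), (x=8, y=1), (x=3, y=2), (x=7, y=2), (x=6, y=3), (x=5, y=4)
  Distance 5: (x=0, y=0), (x=1, y=1), (x=2, y=2), (x=8, y=2), (x=3, y=3), (x=7, y=3), (x=4, y=4), (x=6, y=4), (x=5, y=5)
  Distance 6: (x=0, y=1), (x=1, y=2), (x=9, y=2), (x=2, y=3), (x=8, y=3), (x=3, y=4), (x=7, y=4), (x=4, y=5), (x=6, y=5)
  Distance 7: (x=0, y=2), (x=1, y=3), (x=9, y=3), (x=2, y=4), (x=8, y=4), (x=3, y=5), (x=7, y=5)
  Distance 8: (x=0, y=3), (x=1, y=4), (x=9, y=4), (x=2, y=5), (x=8, y=5)
  Distance 9: (x=0, y=4), (x=1, y=5), (x=9, y=5)
  Distance 10: (x=0, y=5)
Total reachable: 57 (grid has 57 open cells total)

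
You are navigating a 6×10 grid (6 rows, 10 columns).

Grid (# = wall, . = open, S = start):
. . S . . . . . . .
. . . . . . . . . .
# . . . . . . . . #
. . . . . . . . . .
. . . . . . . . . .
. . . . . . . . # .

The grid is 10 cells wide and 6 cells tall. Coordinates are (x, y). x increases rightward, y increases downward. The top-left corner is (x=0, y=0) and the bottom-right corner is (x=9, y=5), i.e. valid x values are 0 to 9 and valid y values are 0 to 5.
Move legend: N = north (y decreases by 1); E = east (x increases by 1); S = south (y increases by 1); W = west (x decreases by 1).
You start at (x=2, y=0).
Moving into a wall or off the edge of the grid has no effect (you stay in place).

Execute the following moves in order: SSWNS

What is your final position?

Answer: Final position: (x=1, y=2)

Derivation:
Start: (x=2, y=0)
  S (south): (x=2, y=0) -> (x=2, y=1)
  S (south): (x=2, y=1) -> (x=2, y=2)
  W (west): (x=2, y=2) -> (x=1, y=2)
  N (north): (x=1, y=2) -> (x=1, y=1)
  S (south): (x=1, y=1) -> (x=1, y=2)
Final: (x=1, y=2)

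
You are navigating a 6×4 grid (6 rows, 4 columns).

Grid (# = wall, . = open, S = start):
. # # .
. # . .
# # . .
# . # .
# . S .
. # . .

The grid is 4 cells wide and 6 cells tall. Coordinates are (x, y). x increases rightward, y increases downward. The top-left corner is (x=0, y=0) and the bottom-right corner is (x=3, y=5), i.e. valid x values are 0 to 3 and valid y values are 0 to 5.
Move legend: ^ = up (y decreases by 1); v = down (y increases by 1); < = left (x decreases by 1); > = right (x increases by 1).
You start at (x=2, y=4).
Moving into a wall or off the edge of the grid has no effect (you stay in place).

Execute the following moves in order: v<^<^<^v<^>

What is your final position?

Answer: Final position: (x=1, y=3)

Derivation:
Start: (x=2, y=4)
  v (down): (x=2, y=4) -> (x=2, y=5)
  < (left): blocked, stay at (x=2, y=5)
  ^ (up): (x=2, y=5) -> (x=2, y=4)
  < (left): (x=2, y=4) -> (x=1, y=4)
  ^ (up): (x=1, y=4) -> (x=1, y=3)
  < (left): blocked, stay at (x=1, y=3)
  ^ (up): blocked, stay at (x=1, y=3)
  v (down): (x=1, y=3) -> (x=1, y=4)
  < (left): blocked, stay at (x=1, y=4)
  ^ (up): (x=1, y=4) -> (x=1, y=3)
  > (right): blocked, stay at (x=1, y=3)
Final: (x=1, y=3)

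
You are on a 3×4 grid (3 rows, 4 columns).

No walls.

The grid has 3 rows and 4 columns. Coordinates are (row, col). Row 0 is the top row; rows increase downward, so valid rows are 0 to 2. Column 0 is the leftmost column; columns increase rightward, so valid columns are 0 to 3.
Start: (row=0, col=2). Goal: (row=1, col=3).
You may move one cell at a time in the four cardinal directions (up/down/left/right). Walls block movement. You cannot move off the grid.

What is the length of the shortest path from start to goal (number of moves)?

Answer: Shortest path length: 2

Derivation:
BFS from (row=0, col=2) until reaching (row=1, col=3):
  Distance 0: (row=0, col=2)
  Distance 1: (row=0, col=1), (row=0, col=3), (row=1, col=2)
  Distance 2: (row=0, col=0), (row=1, col=1), (row=1, col=3), (row=2, col=2)  <- goal reached here
One shortest path (2 moves): (row=0, col=2) -> (row=0, col=3) -> (row=1, col=3)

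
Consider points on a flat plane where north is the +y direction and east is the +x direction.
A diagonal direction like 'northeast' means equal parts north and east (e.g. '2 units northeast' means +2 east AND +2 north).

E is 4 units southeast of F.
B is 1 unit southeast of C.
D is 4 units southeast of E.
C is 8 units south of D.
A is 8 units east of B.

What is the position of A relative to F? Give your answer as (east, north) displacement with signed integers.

Answer: A is at (east=17, north=-17) relative to F.

Derivation:
Place F at the origin (east=0, north=0).
  E is 4 units southeast of F: delta (east=+4, north=-4); E at (east=4, north=-4).
  D is 4 units southeast of E: delta (east=+4, north=-4); D at (east=8, north=-8).
  C is 8 units south of D: delta (east=+0, north=-8); C at (east=8, north=-16).
  B is 1 unit southeast of C: delta (east=+1, north=-1); B at (east=9, north=-17).
  A is 8 units east of B: delta (east=+8, north=+0); A at (east=17, north=-17).
Therefore A relative to F: (east=17, north=-17).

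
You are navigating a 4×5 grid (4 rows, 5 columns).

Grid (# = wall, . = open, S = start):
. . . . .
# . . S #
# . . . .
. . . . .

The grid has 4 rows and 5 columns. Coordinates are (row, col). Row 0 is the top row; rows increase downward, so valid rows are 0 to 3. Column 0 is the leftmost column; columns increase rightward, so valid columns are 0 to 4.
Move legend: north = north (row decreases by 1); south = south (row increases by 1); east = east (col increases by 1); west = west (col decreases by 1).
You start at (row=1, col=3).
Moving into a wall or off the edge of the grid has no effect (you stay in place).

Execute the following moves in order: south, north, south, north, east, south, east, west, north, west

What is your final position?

Start: (row=1, col=3)
  south (south): (row=1, col=3) -> (row=2, col=3)
  north (north): (row=2, col=3) -> (row=1, col=3)
  south (south): (row=1, col=3) -> (row=2, col=3)
  north (north): (row=2, col=3) -> (row=1, col=3)
  east (east): blocked, stay at (row=1, col=3)
  south (south): (row=1, col=3) -> (row=2, col=3)
  east (east): (row=2, col=3) -> (row=2, col=4)
  west (west): (row=2, col=4) -> (row=2, col=3)
  north (north): (row=2, col=3) -> (row=1, col=3)
  west (west): (row=1, col=3) -> (row=1, col=2)
Final: (row=1, col=2)

Answer: Final position: (row=1, col=2)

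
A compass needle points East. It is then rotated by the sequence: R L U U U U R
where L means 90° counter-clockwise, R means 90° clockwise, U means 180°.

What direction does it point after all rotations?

Start: East
  R (right (90° clockwise)) -> South
  L (left (90° counter-clockwise)) -> East
  U (U-turn (180°)) -> West
  U (U-turn (180°)) -> East
  U (U-turn (180°)) -> West
  U (U-turn (180°)) -> East
  R (right (90° clockwise)) -> South
Final: South

Answer: Final heading: South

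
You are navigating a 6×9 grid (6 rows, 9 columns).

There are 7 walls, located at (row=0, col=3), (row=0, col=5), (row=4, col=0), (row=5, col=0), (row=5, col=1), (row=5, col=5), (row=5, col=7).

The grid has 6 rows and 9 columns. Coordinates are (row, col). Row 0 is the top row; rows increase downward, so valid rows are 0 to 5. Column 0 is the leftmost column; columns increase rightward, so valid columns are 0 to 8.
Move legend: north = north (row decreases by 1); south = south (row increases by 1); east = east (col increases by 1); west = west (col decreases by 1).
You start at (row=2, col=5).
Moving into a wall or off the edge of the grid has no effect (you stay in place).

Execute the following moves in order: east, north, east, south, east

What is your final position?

Answer: Final position: (row=2, col=8)

Derivation:
Start: (row=2, col=5)
  east (east): (row=2, col=5) -> (row=2, col=6)
  north (north): (row=2, col=6) -> (row=1, col=6)
  east (east): (row=1, col=6) -> (row=1, col=7)
  south (south): (row=1, col=7) -> (row=2, col=7)
  east (east): (row=2, col=7) -> (row=2, col=8)
Final: (row=2, col=8)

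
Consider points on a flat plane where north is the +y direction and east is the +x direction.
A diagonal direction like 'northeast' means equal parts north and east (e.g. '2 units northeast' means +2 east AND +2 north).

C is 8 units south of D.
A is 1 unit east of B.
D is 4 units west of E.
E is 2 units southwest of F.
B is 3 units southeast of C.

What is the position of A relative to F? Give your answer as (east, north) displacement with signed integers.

Place F at the origin (east=0, north=0).
  E is 2 units southwest of F: delta (east=-2, north=-2); E at (east=-2, north=-2).
  D is 4 units west of E: delta (east=-4, north=+0); D at (east=-6, north=-2).
  C is 8 units south of D: delta (east=+0, north=-8); C at (east=-6, north=-10).
  B is 3 units southeast of C: delta (east=+3, north=-3); B at (east=-3, north=-13).
  A is 1 unit east of B: delta (east=+1, north=+0); A at (east=-2, north=-13).
Therefore A relative to F: (east=-2, north=-13).

Answer: A is at (east=-2, north=-13) relative to F.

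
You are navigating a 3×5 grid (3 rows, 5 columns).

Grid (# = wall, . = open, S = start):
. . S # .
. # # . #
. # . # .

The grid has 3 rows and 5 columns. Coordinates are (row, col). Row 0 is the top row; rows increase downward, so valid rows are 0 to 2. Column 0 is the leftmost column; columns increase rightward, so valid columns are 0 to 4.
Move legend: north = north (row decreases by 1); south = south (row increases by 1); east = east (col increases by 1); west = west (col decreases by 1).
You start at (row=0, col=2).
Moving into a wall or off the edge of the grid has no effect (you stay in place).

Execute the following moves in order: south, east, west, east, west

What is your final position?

Start: (row=0, col=2)
  south (south): blocked, stay at (row=0, col=2)
  east (east): blocked, stay at (row=0, col=2)
  west (west): (row=0, col=2) -> (row=0, col=1)
  east (east): (row=0, col=1) -> (row=0, col=2)
  west (west): (row=0, col=2) -> (row=0, col=1)
Final: (row=0, col=1)

Answer: Final position: (row=0, col=1)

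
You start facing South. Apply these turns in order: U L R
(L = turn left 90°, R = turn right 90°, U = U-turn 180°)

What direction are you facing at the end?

Answer: Final heading: North

Derivation:
Start: South
  U (U-turn (180°)) -> North
  L (left (90° counter-clockwise)) -> West
  R (right (90° clockwise)) -> North
Final: North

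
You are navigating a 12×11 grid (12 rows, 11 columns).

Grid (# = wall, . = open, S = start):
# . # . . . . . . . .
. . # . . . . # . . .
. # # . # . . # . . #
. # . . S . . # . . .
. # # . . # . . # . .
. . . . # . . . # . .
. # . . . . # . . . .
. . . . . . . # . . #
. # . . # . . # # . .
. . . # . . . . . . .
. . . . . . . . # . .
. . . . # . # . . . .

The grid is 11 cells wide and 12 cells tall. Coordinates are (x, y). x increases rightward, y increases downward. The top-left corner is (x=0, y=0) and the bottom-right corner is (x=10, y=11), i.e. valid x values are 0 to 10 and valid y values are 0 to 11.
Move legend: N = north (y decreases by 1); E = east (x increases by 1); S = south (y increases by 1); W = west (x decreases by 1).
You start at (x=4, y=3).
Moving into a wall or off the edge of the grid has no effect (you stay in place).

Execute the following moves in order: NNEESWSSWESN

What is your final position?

Start: (x=4, y=3)
  N (north): blocked, stay at (x=4, y=3)
  N (north): blocked, stay at (x=4, y=3)
  E (east): (x=4, y=3) -> (x=5, y=3)
  E (east): (x=5, y=3) -> (x=6, y=3)
  S (south): (x=6, y=3) -> (x=6, y=4)
  W (west): blocked, stay at (x=6, y=4)
  S (south): (x=6, y=4) -> (x=6, y=5)
  S (south): blocked, stay at (x=6, y=5)
  W (west): (x=6, y=5) -> (x=5, y=5)
  E (east): (x=5, y=5) -> (x=6, y=5)
  S (south): blocked, stay at (x=6, y=5)
  N (north): (x=6, y=5) -> (x=6, y=4)
Final: (x=6, y=4)

Answer: Final position: (x=6, y=4)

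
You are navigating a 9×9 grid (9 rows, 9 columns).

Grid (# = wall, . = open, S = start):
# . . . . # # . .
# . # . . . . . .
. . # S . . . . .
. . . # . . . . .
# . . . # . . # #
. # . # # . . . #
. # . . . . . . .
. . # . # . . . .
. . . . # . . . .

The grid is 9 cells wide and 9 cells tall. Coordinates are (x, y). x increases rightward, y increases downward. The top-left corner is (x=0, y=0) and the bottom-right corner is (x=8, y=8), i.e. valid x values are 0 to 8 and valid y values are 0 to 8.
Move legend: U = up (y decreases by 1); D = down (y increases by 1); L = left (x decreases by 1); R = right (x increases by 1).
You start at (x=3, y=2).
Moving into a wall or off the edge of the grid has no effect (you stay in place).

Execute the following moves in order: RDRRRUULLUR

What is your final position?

Answer: Final position: (x=6, y=1)

Derivation:
Start: (x=3, y=2)
  R (right): (x=3, y=2) -> (x=4, y=2)
  D (down): (x=4, y=2) -> (x=4, y=3)
  R (right): (x=4, y=3) -> (x=5, y=3)
  R (right): (x=5, y=3) -> (x=6, y=3)
  R (right): (x=6, y=3) -> (x=7, y=3)
  U (up): (x=7, y=3) -> (x=7, y=2)
  U (up): (x=7, y=2) -> (x=7, y=1)
  L (left): (x=7, y=1) -> (x=6, y=1)
  L (left): (x=6, y=1) -> (x=5, y=1)
  U (up): blocked, stay at (x=5, y=1)
  R (right): (x=5, y=1) -> (x=6, y=1)
Final: (x=6, y=1)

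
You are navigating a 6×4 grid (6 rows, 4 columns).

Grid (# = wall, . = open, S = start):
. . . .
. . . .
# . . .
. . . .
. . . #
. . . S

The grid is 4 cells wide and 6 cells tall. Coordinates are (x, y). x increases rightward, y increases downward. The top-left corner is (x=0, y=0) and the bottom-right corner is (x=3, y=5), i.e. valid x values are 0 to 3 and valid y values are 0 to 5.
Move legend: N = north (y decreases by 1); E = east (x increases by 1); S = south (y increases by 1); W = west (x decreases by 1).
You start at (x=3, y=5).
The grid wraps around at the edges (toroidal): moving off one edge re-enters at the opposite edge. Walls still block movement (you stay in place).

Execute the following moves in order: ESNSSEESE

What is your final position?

Answer: Final position: (x=3, y=2)

Derivation:
Start: (x=3, y=5)
  E (east): (x=3, y=5) -> (x=0, y=5)
  S (south): (x=0, y=5) -> (x=0, y=0)
  N (north): (x=0, y=0) -> (x=0, y=5)
  S (south): (x=0, y=5) -> (x=0, y=0)
  S (south): (x=0, y=0) -> (x=0, y=1)
  E (east): (x=0, y=1) -> (x=1, y=1)
  E (east): (x=1, y=1) -> (x=2, y=1)
  S (south): (x=2, y=1) -> (x=2, y=2)
  E (east): (x=2, y=2) -> (x=3, y=2)
Final: (x=3, y=2)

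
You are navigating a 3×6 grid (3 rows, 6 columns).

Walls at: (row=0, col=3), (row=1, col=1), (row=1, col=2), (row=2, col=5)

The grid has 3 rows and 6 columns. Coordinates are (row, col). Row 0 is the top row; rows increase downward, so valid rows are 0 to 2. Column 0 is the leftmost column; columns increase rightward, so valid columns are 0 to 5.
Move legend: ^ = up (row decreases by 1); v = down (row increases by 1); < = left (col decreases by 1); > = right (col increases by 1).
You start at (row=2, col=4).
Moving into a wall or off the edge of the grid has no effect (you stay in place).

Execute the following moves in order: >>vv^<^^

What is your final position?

Start: (row=2, col=4)
  > (right): blocked, stay at (row=2, col=4)
  > (right): blocked, stay at (row=2, col=4)
  v (down): blocked, stay at (row=2, col=4)
  v (down): blocked, stay at (row=2, col=4)
  ^ (up): (row=2, col=4) -> (row=1, col=4)
  < (left): (row=1, col=4) -> (row=1, col=3)
  ^ (up): blocked, stay at (row=1, col=3)
  ^ (up): blocked, stay at (row=1, col=3)
Final: (row=1, col=3)

Answer: Final position: (row=1, col=3)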